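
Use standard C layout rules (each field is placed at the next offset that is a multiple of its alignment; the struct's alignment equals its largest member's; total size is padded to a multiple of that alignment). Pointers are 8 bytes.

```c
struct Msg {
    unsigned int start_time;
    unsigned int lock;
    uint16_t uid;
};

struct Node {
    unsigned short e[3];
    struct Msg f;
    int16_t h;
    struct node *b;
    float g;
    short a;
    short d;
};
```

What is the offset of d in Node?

Msg: start_time at 0 (size 4, align 4) → ends 4; lock at 4 (size 4, align 4) → ends 8; uid at 8 (size 2, align 2) → ends 10; tail pad 2 to reach multiple of 4; total 12 bytes, alignment 4
e at 0 (size 6, align 2) → ends 6
pad 2 to align 4 for f
f at 8 (size 12, align 4) → ends 20
h at 20 (size 2, align 2) → ends 22
pad 2 to align 8 for b
b at 24 (size 8, align 8) → ends 32
g at 32 (size 4, align 4) → ends 36
a at 36 (size 2, align 2) → ends 38
d at 38 (size 2, align 2) → ends 40

38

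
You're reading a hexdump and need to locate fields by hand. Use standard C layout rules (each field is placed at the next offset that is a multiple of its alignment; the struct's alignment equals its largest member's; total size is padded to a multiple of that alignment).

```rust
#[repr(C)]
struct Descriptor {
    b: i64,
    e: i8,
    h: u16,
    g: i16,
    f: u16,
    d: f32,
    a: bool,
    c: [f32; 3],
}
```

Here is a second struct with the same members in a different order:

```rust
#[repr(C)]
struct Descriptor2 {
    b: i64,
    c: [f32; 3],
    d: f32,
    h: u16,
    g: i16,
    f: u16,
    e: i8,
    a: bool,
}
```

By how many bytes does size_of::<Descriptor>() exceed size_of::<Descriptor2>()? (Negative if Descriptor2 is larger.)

8

@0: b [8B, align 8] → 8
@8: e [1B, align 1] → 9
+1 pad (align 2)
@10: h [2B, align 2] → 12
@12: g [2B, align 2] → 14
@14: f [2B, align 2] → 16
@16: d [4B, align 4] → 20
@20: a [1B, align 1] → 21
+3 pad (align 4)
@24: c [12B, align 4] → 36
+4 tail pad (align 8)
size 40, align 8
— Descriptor2 —
@0: b [8B, align 8] → 8
@8: c [12B, align 4] → 20
@20: d [4B, align 4] → 24
@24: h [2B, align 2] → 26
@26: g [2B, align 2] → 28
@28: f [2B, align 2] → 30
@30: e [1B, align 1] → 31
@31: a [1B, align 1] → 32
size 32, align 8
40 − 32 = 8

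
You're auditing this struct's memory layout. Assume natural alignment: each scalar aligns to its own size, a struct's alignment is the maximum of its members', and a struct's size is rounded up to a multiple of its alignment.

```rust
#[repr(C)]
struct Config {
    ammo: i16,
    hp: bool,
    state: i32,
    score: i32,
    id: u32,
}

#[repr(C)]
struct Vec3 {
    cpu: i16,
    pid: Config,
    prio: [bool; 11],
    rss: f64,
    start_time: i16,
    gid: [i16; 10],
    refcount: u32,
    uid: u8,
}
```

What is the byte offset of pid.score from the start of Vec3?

Config: @0: ammo [2B, align 2] → 2; @2: hp [1B, align 1] → 3; +1 pad (align 4); @4: state [4B, align 4] → 8; @8: score [4B, align 4] → 12; @12: id [4B, align 4] → 16; size 16, align 4
@0: cpu [2B, align 2] → 2
+2 pad (align 4)
@4: pid [16B, align 4] → 20
within Config: score at 8
4 + 8 = 12

12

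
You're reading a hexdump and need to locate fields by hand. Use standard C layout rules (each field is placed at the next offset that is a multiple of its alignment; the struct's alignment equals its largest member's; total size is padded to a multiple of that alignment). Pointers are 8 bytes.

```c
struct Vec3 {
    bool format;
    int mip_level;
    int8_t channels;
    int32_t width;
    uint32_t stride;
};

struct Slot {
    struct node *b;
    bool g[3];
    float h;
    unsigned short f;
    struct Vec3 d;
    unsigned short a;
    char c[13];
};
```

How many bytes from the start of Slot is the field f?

Vec3: @0: format [1B, align 1] → 1; +3 pad (align 4); @4: mip_level [4B, align 4] → 8; @8: channels [1B, align 1] → 9; +3 pad (align 4); @12: width [4B, align 4] → 16; @16: stride [4B, align 4] → 20; size 20, align 4
@0: b [8B, align 8] → 8
@8: g [3B, align 1] → 11
+1 pad (align 4)
@12: h [4B, align 4] → 16
@16: f [2B, align 2] → 18

16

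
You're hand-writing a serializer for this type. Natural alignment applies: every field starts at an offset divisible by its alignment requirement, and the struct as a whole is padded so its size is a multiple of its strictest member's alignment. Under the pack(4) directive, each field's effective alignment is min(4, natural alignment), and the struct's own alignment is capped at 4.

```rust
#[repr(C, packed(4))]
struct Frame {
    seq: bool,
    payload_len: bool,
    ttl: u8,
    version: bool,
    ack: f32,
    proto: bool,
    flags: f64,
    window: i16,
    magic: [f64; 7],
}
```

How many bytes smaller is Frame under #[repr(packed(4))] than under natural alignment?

8

natural layout:
  0..1  seq  (1B, 1-aligned)
  1..2  payload_len  (1B, 1-aligned)
  2..3  ttl  (1B, 1-aligned)
  3..4  version  (1B, 1-aligned)
  4..8  ack  (4B, 4-aligned)
  8..9  proto  (1B, 1-aligned)
  9..16  -- padding (7B)
  16..24  flags  (8B, 8-aligned)
  24..26  window  (2B, 2-aligned)
  26..32  -- padding (6B)
  32..88  magic  (56B, 8-aligned)
  sizeof = 88, alignof = 8
packed(4) layout:
  0..1  seq  (1B, 1-aligned)
  1..2  payload_len  (1B, 1-aligned)
  2..3  ttl  (1B, 1-aligned)
  3..4  version  (1B, 1-aligned)
  4..8  ack  (4B, 4-aligned)
  8..9  proto  (1B, 1-aligned)
  9..12  -- padding (3B)
  12..20  flags  (8B, 4-aligned)
  20..22  window  (2B, 2-aligned)
  22..24  -- padding (2B)
  24..80  magic  (56B, 4-aligned)
  sizeof = 80, alignof = 4
88 − 80 = 8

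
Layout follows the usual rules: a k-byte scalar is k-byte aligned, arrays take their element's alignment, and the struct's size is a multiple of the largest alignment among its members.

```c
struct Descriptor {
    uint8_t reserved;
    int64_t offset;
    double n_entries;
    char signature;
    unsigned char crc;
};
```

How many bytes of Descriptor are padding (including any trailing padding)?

13

reserved at 0 (size 1, align 1) → ends 1
pad 7 to align 8 for offset
offset at 8 (size 8, align 8) → ends 16
n_entries at 16 (size 8, align 8) → ends 24
signature at 24 (size 1, align 1) → ends 25
crc at 25 (size 1, align 1) → ends 26
tail pad 6 to reach multiple of 8
total 32 bytes, alignment 8
data bytes 19, size 32 → padding 13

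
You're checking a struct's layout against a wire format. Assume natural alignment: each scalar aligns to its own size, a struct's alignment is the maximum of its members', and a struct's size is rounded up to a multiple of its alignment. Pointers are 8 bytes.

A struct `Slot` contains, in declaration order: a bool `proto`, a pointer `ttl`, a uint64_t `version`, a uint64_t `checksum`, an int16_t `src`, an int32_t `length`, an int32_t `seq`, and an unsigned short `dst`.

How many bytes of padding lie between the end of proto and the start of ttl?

7

0..1  proto  (1B, 1-aligned)
1..8  -- padding (7B)
8..16  ttl  (8B, 8-aligned)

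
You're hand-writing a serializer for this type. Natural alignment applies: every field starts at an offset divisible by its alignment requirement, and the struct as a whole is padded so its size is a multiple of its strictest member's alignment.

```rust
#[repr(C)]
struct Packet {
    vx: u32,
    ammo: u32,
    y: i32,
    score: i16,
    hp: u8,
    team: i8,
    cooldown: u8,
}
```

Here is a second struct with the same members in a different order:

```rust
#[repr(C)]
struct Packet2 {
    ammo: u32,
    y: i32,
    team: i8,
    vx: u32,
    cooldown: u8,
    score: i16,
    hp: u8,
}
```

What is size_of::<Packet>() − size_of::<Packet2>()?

@0: vx [4B, align 4] → 4
@4: ammo [4B, align 4] → 8
@8: y [4B, align 4] → 12
@12: score [2B, align 2] → 14
@14: hp [1B, align 1] → 15
@15: team [1B, align 1] → 16
@16: cooldown [1B, align 1] → 17
+3 tail pad (align 4)
size 20, align 4
— Packet2 —
@0: ammo [4B, align 4] → 4
@4: y [4B, align 4] → 8
@8: team [1B, align 1] → 9
+3 pad (align 4)
@12: vx [4B, align 4] → 16
@16: cooldown [1B, align 1] → 17
+1 pad (align 2)
@18: score [2B, align 2] → 20
@20: hp [1B, align 1] → 21
+3 tail pad (align 4)
size 24, align 4
20 − 24 = -4

-4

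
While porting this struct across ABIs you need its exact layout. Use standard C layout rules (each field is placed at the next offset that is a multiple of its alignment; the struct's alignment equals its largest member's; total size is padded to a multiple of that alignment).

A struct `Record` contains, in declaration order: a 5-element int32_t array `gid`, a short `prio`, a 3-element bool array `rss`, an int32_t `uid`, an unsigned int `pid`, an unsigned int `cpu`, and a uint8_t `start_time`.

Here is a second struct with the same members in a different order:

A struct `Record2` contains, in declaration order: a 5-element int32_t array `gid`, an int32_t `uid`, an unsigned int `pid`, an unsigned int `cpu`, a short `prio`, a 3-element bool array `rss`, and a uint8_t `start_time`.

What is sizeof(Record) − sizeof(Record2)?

4

gid at 0 (size 20, align 4) → ends 20
prio at 20 (size 2, align 2) → ends 22
rss at 22 (size 3, align 1) → ends 25
pad 3 to align 4 for uid
uid at 28 (size 4, align 4) → ends 32
pid at 32 (size 4, align 4) → ends 36
cpu at 36 (size 4, align 4) → ends 40
start_time at 40 (size 1, align 1) → ends 41
tail pad 3 to reach multiple of 4
total 44 bytes, alignment 4
— Record2 —
gid at 0 (size 20, align 4) → ends 20
uid at 20 (size 4, align 4) → ends 24
pid at 24 (size 4, align 4) → ends 28
cpu at 28 (size 4, align 4) → ends 32
prio at 32 (size 2, align 2) → ends 34
rss at 34 (size 3, align 1) → ends 37
start_time at 37 (size 1, align 1) → ends 38
tail pad 2 to reach multiple of 4
total 40 bytes, alignment 4
44 − 40 = 4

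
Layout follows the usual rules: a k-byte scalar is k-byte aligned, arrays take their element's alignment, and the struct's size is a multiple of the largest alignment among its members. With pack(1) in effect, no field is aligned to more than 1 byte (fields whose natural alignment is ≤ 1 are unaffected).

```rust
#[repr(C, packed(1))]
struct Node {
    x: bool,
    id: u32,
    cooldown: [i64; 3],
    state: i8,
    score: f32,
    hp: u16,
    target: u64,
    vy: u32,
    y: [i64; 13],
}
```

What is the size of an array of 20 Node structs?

@0: x [1B, align 1] → 1
@1: id [4B, align 1] → 5
@5: cooldown [24B, align 1] → 29
@29: state [1B, align 1] → 30
@30: score [4B, align 1] → 34
@34: hp [2B, align 1] → 36
@36: target [8B, align 1] → 44
@44: vy [4B, align 1] → 48
@48: y [104B, align 1] → 152
size 152, align 1
array of 20: 20 × 152 = 3040

3040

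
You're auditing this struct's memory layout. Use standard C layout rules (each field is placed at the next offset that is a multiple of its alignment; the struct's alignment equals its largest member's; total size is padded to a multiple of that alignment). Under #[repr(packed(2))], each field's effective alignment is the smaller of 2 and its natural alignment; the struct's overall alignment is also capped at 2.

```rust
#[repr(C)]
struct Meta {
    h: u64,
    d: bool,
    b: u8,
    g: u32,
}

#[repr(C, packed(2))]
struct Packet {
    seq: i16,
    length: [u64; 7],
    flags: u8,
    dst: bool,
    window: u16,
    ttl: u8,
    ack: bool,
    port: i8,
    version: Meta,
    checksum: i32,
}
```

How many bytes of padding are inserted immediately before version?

1

Meta: 0..8  h  (8B, 8-aligned); 8..9  d  (1B, 1-aligned); 9..10  b  (1B, 1-aligned); 10..12  -- padding (2B); 12..16  g  (4B, 4-aligned); sizeof = 16, alignof = 8
0..2  seq  (2B, 2-aligned)
2..58  length  (56B, 2-aligned)
58..59  flags  (1B, 1-aligned)
59..60  dst  (1B, 1-aligned)
60..62  window  (2B, 2-aligned)
62..63  ttl  (1B, 1-aligned)
63..64  ack  (1B, 1-aligned)
64..65  port  (1B, 1-aligned)
65..66  -- padding (1B)
66..82  version  (16B, 2-aligned)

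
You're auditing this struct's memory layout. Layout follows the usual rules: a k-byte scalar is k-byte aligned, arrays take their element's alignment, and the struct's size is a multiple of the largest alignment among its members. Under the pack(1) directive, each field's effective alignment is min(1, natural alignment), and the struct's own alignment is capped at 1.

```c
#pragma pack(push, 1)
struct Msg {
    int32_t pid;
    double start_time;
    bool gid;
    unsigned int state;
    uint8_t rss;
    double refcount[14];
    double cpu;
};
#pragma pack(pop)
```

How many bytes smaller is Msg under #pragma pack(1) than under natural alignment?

natural layout:
  pid at 0 (size 4, align 4) → ends 4
  pad 4 to align 8 for start_time
  start_time at 8 (size 8, align 8) → ends 16
  gid at 16 (size 1, align 1) → ends 17
  pad 3 to align 4 for state
  state at 20 (size 4, align 4) → ends 24
  rss at 24 (size 1, align 1) → ends 25
  pad 7 to align 8 for refcount
  refcount at 32 (size 112, align 8) → ends 144
  cpu at 144 (size 8, align 8) → ends 152
  total 152 bytes, alignment 8
packed(1) layout:
  pid at 0 (size 4, align 1) → ends 4
  start_time at 4 (size 8, align 1) → ends 12
  gid at 12 (size 1, align 1) → ends 13
  state at 13 (size 4, align 1) → ends 17
  rss at 17 (size 1, align 1) → ends 18
  refcount at 18 (size 112, align 1) → ends 130
  cpu at 130 (size 8, align 1) → ends 138
  total 138 bytes, alignment 1
152 − 138 = 14

14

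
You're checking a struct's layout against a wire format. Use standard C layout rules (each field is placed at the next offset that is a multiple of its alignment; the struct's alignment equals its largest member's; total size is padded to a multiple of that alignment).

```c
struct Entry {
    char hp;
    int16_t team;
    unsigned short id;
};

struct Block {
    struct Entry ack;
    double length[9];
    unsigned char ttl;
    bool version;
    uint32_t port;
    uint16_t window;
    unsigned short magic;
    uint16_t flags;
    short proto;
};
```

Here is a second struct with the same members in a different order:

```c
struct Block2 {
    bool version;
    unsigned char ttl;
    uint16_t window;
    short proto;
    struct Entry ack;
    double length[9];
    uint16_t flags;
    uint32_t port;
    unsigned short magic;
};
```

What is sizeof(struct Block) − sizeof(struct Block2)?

Entry: hp at 0 (size 1, align 1) → ends 1; pad 1 to align 2 for team; team at 2 (size 2, align 2) → ends 4; id at 4 (size 2, align 2) → ends 6; total 6 bytes, alignment 2
ack at 0 (size 6, align 2) → ends 6
pad 2 to align 8 for length
length at 8 (size 72, align 8) → ends 80
ttl at 80 (size 1, align 1) → ends 81
version at 81 (size 1, align 1) → ends 82
pad 2 to align 4 for port
port at 84 (size 4, align 4) → ends 88
window at 88 (size 2, align 2) → ends 90
magic at 90 (size 2, align 2) → ends 92
flags at 92 (size 2, align 2) → ends 94
proto at 94 (size 2, align 2) → ends 96
total 96 bytes, alignment 8
— Block2 —
version at 0 (size 1, align 1) → ends 1
ttl at 1 (size 1, align 1) → ends 2
window at 2 (size 2, align 2) → ends 4
proto at 4 (size 2, align 2) → ends 6
ack at 6 (size 6, align 2) → ends 12
pad 4 to align 8 for length
length at 16 (size 72, align 8) → ends 88
flags at 88 (size 2, align 2) → ends 90
pad 2 to align 4 for port
port at 92 (size 4, align 4) → ends 96
magic at 96 (size 2, align 2) → ends 98
tail pad 6 to reach multiple of 8
total 104 bytes, alignment 8
96 − 104 = -8

-8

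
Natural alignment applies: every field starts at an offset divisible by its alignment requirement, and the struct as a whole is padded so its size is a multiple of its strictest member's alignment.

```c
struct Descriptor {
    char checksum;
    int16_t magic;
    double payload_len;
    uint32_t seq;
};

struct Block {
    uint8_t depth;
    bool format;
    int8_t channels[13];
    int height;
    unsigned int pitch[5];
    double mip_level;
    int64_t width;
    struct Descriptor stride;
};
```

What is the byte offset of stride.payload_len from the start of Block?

Descriptor: checksum at 0 (size 1, align 1) → ends 1; pad 1 to align 2 for magic; magic at 2 (size 2, align 2) → ends 4; pad 4 to align 8 for payload_len; payload_len at 8 (size 8, align 8) → ends 16; seq at 16 (size 4, align 4) → ends 20; tail pad 4 to reach multiple of 8; total 24 bytes, alignment 8
depth at 0 (size 1, align 1) → ends 1
format at 1 (size 1, align 1) → ends 2
channels at 2 (size 13, align 1) → ends 15
pad 1 to align 4 for height
height at 16 (size 4, align 4) → ends 20
pitch at 20 (size 20, align 4) → ends 40
mip_level at 40 (size 8, align 8) → ends 48
width at 48 (size 8, align 8) → ends 56
stride at 56 (size 24, align 8) → ends 80
within Descriptor: payload_len at 8
56 + 8 = 64

64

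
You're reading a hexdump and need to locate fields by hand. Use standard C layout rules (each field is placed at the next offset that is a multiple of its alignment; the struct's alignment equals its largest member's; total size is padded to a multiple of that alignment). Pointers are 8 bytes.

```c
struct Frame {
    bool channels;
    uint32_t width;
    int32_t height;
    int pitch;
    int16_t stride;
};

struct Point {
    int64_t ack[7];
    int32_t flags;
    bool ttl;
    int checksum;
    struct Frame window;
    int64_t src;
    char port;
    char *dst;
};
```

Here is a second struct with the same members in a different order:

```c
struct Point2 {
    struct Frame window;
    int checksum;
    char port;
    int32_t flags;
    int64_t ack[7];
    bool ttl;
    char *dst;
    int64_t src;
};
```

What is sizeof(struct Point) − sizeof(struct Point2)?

Frame: channels at 0 (size 1, align 1) → ends 1; pad 3 to align 4 for width; width at 4 (size 4, align 4) → ends 8; height at 8 (size 4, align 4) → ends 12; pitch at 12 (size 4, align 4) → ends 16; stride at 16 (size 2, align 2) → ends 18; tail pad 2 to reach multiple of 4; total 20 bytes, alignment 4
ack at 0 (size 56, align 8) → ends 56
flags at 56 (size 4, align 4) → ends 60
ttl at 60 (size 1, align 1) → ends 61
pad 3 to align 4 for checksum
checksum at 64 (size 4, align 4) → ends 68
window at 68 (size 20, align 4) → ends 88
src at 88 (size 8, align 8) → ends 96
port at 96 (size 1, align 1) → ends 97
pad 7 to align 8 for dst
dst at 104 (size 8, align 8) → ends 112
total 112 bytes, alignment 8
— Point2 —
window at 0 (size 20, align 4) → ends 20
checksum at 20 (size 4, align 4) → ends 24
port at 24 (size 1, align 1) → ends 25
pad 3 to align 4 for flags
flags at 28 (size 4, align 4) → ends 32
ack at 32 (size 56, align 8) → ends 88
ttl at 88 (size 1, align 1) → ends 89
pad 7 to align 8 for dst
dst at 96 (size 8, align 8) → ends 104
src at 104 (size 8, align 8) → ends 112
total 112 bytes, alignment 8
112 − 112 = 0

0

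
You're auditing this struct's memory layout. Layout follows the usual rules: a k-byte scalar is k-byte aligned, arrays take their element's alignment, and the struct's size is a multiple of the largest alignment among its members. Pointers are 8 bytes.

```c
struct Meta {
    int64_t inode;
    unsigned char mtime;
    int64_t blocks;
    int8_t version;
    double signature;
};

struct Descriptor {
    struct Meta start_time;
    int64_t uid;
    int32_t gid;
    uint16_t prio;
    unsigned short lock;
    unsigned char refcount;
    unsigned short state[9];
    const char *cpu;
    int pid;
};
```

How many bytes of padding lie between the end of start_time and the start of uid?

0

Meta: inode at 0 (size 8, align 8) → ends 8; mtime at 8 (size 1, align 1) → ends 9; pad 7 to align 8 for blocks; blocks at 16 (size 8, align 8) → ends 24; version at 24 (size 1, align 1) → ends 25; pad 7 to align 8 for signature; signature at 32 (size 8, align 8) → ends 40; total 40 bytes, alignment 8
start_time at 0 (size 40, align 8) → ends 40
uid at 40 (size 8, align 8) → ends 48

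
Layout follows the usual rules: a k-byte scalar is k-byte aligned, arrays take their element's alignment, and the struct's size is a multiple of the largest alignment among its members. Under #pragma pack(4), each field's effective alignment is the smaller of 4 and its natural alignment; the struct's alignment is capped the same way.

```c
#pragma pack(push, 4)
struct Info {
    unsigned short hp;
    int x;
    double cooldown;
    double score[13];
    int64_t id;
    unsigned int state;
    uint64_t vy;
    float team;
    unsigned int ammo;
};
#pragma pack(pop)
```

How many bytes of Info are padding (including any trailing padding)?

0..2  hp  (2B, 2-aligned)
2..4  -- padding (2B)
4..8  x  (4B, 4-aligned)
8..16  cooldown  (8B, 4-aligned)
16..120  score  (104B, 4-aligned)
120..128  id  (8B, 4-aligned)
128..132  state  (4B, 4-aligned)
132..140  vy  (8B, 4-aligned)
140..144  team  (4B, 4-aligned)
144..148  ammo  (4B, 4-aligned)
sizeof = 148, alignof = 4
data bytes 146, size 148 → padding 2

2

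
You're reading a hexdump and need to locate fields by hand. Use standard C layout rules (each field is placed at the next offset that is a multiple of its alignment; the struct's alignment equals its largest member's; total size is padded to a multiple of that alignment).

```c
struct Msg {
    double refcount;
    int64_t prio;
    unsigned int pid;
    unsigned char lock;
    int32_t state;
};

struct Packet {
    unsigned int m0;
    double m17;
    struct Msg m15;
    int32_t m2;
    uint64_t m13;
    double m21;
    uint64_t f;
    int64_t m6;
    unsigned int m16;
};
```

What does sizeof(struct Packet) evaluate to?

96 bytes

Msg: @0: refcount [8B, align 8] → 8; @8: prio [8B, align 8] → 16; @16: pid [4B, align 4] → 20; @20: lock [1B, align 1] → 21; +3 pad (align 4); @24: state [4B, align 4] → 28; +4 tail pad (align 8); size 32, align 8
@0: m0 [4B, align 4] → 4
+4 pad (align 8)
@8: m17 [8B, align 8] → 16
@16: m15 [32B, align 8] → 48
@48: m2 [4B, align 4] → 52
+4 pad (align 8)
@56: m13 [8B, align 8] → 64
@64: m21 [8B, align 8] → 72
@72: f [8B, align 8] → 80
@80: m6 [8B, align 8] → 88
@88: m16 [4B, align 4] → 92
+4 tail pad (align 8)
size 96, align 8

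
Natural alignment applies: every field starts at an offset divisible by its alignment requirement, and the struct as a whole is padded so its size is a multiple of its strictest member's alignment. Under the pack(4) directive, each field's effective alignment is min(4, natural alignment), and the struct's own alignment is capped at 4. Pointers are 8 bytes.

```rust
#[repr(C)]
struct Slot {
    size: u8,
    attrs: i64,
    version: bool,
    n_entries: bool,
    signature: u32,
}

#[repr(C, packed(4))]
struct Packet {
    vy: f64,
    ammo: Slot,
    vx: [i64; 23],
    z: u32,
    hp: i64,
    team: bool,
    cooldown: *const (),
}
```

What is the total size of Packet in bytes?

240

Slot: @0: size [1B, align 1] → 1; +7 pad (align 8); @8: attrs [8B, align 8] → 16; @16: version [1B, align 1] → 17; @17: n_entries [1B, align 1] → 18; +2 pad (align 4); @20: signature [4B, align 4] → 24; size 24, align 8
@0: vy [8B, align 4] → 8
@8: ammo [24B, align 4] → 32
@32: vx [184B, align 4] → 216
@216: z [4B, align 4] → 220
@220: hp [8B, align 4] → 228
@228: team [1B, align 1] → 229
+3 pad (align 4)
@232: cooldown [8B, align 4] → 240
size 240, align 4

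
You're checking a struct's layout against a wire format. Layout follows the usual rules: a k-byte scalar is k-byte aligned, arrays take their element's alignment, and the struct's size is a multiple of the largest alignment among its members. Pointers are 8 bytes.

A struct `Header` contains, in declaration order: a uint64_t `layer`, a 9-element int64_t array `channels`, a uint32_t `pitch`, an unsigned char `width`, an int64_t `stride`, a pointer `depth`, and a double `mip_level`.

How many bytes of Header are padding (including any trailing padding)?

@0: layer [8B, align 8] → 8
@8: channels [72B, align 8] → 80
@80: pitch [4B, align 4] → 84
@84: width [1B, align 1] → 85
+3 pad (align 8)
@88: stride [8B, align 8] → 96
@96: depth [8B, align 8] → 104
@104: mip_level [8B, align 8] → 112
size 112, align 8
data bytes 109, size 112 → padding 3

3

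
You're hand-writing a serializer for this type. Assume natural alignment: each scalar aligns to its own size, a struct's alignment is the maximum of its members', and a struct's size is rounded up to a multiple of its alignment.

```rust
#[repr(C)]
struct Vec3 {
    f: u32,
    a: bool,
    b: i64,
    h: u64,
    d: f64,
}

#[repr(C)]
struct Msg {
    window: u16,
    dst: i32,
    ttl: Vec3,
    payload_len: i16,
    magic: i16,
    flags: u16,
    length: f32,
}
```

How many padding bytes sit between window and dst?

Vec3: 0..4  f  (4B, 4-aligned); 4..5  a  (1B, 1-aligned); 5..8  -- padding (3B); 8..16  b  (8B, 8-aligned); 16..24  h  (8B, 8-aligned); 24..32  d  (8B, 8-aligned); sizeof = 32, alignof = 8
0..2  window  (2B, 2-aligned)
2..4  -- padding (2B)
4..8  dst  (4B, 4-aligned)

2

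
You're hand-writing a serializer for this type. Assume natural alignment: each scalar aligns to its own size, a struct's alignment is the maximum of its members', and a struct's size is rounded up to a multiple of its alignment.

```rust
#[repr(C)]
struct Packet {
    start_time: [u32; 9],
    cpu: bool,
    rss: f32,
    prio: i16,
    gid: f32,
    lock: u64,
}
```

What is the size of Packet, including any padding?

0..36  start_time  (36B, 4-aligned)
36..37  cpu  (1B, 1-aligned)
37..40  -- padding (3B)
40..44  rss  (4B, 4-aligned)
44..46  prio  (2B, 2-aligned)
46..48  -- padding (2B)
48..52  gid  (4B, 4-aligned)
52..56  -- padding (4B)
56..64  lock  (8B, 8-aligned)
sizeof = 64, alignof = 8

64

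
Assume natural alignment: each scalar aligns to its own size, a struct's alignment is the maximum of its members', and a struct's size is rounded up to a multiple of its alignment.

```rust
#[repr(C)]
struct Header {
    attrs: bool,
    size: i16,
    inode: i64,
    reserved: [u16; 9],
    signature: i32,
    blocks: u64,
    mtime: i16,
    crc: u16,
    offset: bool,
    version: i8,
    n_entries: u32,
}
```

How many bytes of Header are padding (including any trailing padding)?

13

@0: attrs [1B, align 1] → 1
+1 pad (align 2)
@2: size [2B, align 2] → 4
+4 pad (align 8)
@8: inode [8B, align 8] → 16
@16: reserved [18B, align 2] → 34
+2 pad (align 4)
@36: signature [4B, align 4] → 40
@40: blocks [8B, align 8] → 48
@48: mtime [2B, align 2] → 50
@50: crc [2B, align 2] → 52
@52: offset [1B, align 1] → 53
@53: version [1B, align 1] → 54
+2 pad (align 4)
@56: n_entries [4B, align 4] → 60
+4 tail pad (align 8)
size 64, align 8
data bytes 51, size 64 → padding 13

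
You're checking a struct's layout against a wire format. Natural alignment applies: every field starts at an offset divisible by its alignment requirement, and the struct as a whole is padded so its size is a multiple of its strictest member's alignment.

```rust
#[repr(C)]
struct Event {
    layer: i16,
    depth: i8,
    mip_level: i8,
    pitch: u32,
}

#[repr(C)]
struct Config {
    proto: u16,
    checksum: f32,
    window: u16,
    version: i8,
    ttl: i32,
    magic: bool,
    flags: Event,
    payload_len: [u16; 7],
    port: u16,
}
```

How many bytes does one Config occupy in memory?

44 bytes

Event: 0..2  layer  (2B, 2-aligned); 2..3  depth  (1B, 1-aligned); 3..4  mip_level  (1B, 1-aligned); 4..8  pitch  (4B, 4-aligned); sizeof = 8, alignof = 4
0..2  proto  (2B, 2-aligned)
2..4  -- padding (2B)
4..8  checksum  (4B, 4-aligned)
8..10  window  (2B, 2-aligned)
10..11  version  (1B, 1-aligned)
11..12  -- padding (1B)
12..16  ttl  (4B, 4-aligned)
16..17  magic  (1B, 1-aligned)
17..20  -- padding (3B)
20..28  flags  (8B, 4-aligned)
28..42  payload_len  (14B, 2-aligned)
42..44  port  (2B, 2-aligned)
sizeof = 44, alignof = 4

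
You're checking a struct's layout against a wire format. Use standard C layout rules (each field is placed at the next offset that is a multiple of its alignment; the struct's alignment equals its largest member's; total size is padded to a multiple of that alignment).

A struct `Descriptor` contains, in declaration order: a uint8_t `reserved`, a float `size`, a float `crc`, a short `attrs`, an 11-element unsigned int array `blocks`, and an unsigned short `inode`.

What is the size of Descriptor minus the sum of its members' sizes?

7

0..1  reserved  (1B, 1-aligned)
1..4  -- padding (3B)
4..8  size  (4B, 4-aligned)
8..12  crc  (4B, 4-aligned)
12..14  attrs  (2B, 2-aligned)
14..16  -- padding (2B)
16..60  blocks  (44B, 4-aligned)
60..62  inode  (2B, 2-aligned)
62..64  -- tail padding (2B)
sizeof = 64, alignof = 4
data bytes 57, size 64 → padding 7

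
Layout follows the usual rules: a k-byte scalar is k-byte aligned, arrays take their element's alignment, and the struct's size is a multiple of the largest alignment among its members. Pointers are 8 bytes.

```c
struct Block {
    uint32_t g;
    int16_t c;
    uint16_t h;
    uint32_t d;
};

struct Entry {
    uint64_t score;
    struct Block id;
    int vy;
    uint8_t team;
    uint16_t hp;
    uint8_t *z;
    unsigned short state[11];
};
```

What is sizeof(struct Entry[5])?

Block: 0..4  g  (4B, 4-aligned); 4..6  c  (2B, 2-aligned); 6..8  h  (2B, 2-aligned); 8..12  d  (4B, 4-aligned); sizeof = 12, alignof = 4
0..8  score  (8B, 8-aligned)
8..20  id  (12B, 4-aligned)
20..24  vy  (4B, 4-aligned)
24..25  team  (1B, 1-aligned)
25..26  -- padding (1B)
26..28  hp  (2B, 2-aligned)
28..32  -- padding (4B)
32..40  z  (8B, 8-aligned)
40..62  state  (22B, 2-aligned)
62..64  -- tail padding (2B)
sizeof = 64, alignof = 8
array of 5: 5 × 64 = 320

320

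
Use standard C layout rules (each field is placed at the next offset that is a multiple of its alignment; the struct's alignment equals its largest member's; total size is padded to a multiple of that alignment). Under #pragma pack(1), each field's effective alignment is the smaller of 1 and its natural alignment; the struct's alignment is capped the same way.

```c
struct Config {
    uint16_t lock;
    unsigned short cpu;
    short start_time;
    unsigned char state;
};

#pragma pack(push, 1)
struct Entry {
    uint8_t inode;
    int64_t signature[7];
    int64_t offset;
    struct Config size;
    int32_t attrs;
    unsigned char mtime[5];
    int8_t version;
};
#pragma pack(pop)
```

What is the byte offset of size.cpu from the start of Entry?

67

Config: 0..2  lock  (2B, 2-aligned); 2..4  cpu  (2B, 2-aligned); 4..6  start_time  (2B, 2-aligned); 6..7  state  (1B, 1-aligned); 7..8  -- tail padding (1B); sizeof = 8, alignof = 2
0..1  inode  (1B, 1-aligned)
1..57  signature  (56B, 1-aligned)
57..65  offset  (8B, 1-aligned)
65..73  size  (8B, 1-aligned)
within Config: cpu at 2
65 + 2 = 67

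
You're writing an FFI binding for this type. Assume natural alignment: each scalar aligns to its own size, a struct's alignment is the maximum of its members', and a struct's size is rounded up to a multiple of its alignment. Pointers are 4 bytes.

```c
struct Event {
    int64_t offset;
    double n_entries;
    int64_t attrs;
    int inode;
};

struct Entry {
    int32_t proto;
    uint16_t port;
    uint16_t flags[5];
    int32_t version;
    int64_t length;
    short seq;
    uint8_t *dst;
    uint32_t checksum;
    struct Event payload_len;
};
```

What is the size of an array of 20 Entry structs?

1600

Event: 0..8  offset  (8B, 8-aligned); 8..16  n_entries  (8B, 8-aligned); 16..24  attrs  (8B, 8-aligned); 24..28  inode  (4B, 4-aligned); 28..32  -- tail padding (4B); sizeof = 32, alignof = 8
0..4  proto  (4B, 4-aligned)
4..6  port  (2B, 2-aligned)
6..16  flags  (10B, 2-aligned)
16..20  version  (4B, 4-aligned)
20..24  -- padding (4B)
24..32  length  (8B, 8-aligned)
32..34  seq  (2B, 2-aligned)
34..36  -- padding (2B)
36..40  dst  (4B, 4-aligned)
40..44  checksum  (4B, 4-aligned)
44..48  -- padding (4B)
48..80  payload_len  (32B, 8-aligned)
sizeof = 80, alignof = 8
array of 20: 20 × 80 = 1600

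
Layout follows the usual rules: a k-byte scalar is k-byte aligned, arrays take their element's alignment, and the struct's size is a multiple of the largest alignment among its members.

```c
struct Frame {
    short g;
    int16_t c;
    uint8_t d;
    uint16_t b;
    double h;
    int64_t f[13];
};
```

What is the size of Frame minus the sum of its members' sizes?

@0: g [2B, align 2] → 2
@2: c [2B, align 2] → 4
@4: d [1B, align 1] → 5
+1 pad (align 2)
@6: b [2B, align 2] → 8
@8: h [8B, align 8] → 16
@16: f [104B, align 8] → 120
size 120, align 8
data bytes 119, size 120 → padding 1

1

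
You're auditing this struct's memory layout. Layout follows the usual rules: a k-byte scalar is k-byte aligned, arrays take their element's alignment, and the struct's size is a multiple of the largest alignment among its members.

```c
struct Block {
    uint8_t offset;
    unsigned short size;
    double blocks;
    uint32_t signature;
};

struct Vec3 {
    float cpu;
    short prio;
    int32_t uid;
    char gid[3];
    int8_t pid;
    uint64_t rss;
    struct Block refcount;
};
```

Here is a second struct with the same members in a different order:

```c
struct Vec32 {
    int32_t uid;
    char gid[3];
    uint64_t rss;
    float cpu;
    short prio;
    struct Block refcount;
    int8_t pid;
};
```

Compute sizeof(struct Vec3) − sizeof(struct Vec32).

-8

Block: 0..1  offset  (1B, 1-aligned); 1..2  -- padding (1B); 2..4  size  (2B, 2-aligned); 4..8  -- padding (4B); 8..16  blocks  (8B, 8-aligned); 16..20  signature  (4B, 4-aligned); 20..24  -- tail padding (4B); sizeof = 24, alignof = 8
0..4  cpu  (4B, 4-aligned)
4..6  prio  (2B, 2-aligned)
6..8  -- padding (2B)
8..12  uid  (4B, 4-aligned)
12..15  gid  (3B, 1-aligned)
15..16  pid  (1B, 1-aligned)
16..24  rss  (8B, 8-aligned)
24..48  refcount  (24B, 8-aligned)
sizeof = 48, alignof = 8
— Vec32 —
0..4  uid  (4B, 4-aligned)
4..7  gid  (3B, 1-aligned)
7..8  -- padding (1B)
8..16  rss  (8B, 8-aligned)
16..20  cpu  (4B, 4-aligned)
20..22  prio  (2B, 2-aligned)
22..24  -- padding (2B)
24..48  refcount  (24B, 8-aligned)
48..49  pid  (1B, 1-aligned)
49..56  -- tail padding (7B)
sizeof = 56, alignof = 8
48 − 56 = -8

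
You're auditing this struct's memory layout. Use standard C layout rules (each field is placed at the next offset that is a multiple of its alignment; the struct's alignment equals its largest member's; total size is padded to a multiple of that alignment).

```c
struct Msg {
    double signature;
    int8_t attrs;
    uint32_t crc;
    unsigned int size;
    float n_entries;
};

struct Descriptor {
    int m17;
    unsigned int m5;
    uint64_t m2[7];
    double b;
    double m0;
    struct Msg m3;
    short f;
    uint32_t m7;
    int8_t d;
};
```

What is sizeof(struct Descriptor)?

Msg: @0: signature [8B, align 8] → 8; @8: attrs [1B, align 1] → 9; +3 pad (align 4); @12: crc [4B, align 4] → 16; @16: size [4B, align 4] → 20; @20: n_entries [4B, align 4] → 24; size 24, align 8
@0: m17 [4B, align 4] → 4
@4: m5 [4B, align 4] → 8
@8: m2 [56B, align 8] → 64
@64: b [8B, align 8] → 72
@72: m0 [8B, align 8] → 80
@80: m3 [24B, align 8] → 104
@104: f [2B, align 2] → 106
+2 pad (align 4)
@108: m7 [4B, align 4] → 112
@112: d [1B, align 1] → 113
+7 tail pad (align 8)
size 120, align 8

120 bytes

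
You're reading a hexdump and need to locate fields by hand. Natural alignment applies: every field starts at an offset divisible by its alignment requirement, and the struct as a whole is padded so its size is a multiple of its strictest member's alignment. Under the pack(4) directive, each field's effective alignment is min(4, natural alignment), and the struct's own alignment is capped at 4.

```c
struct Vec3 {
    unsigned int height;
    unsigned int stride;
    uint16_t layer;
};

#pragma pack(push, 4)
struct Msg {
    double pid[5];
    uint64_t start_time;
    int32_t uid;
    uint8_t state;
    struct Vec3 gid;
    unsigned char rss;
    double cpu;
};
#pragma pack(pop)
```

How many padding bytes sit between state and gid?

3

Vec3: height at 0 (size 4, align 4) → ends 4; stride at 4 (size 4, align 4) → ends 8; layer at 8 (size 2, align 2) → ends 10; tail pad 2 to reach multiple of 4; total 12 bytes, alignment 4
pid at 0 (size 40, align 4) → ends 40
start_time at 40 (size 8, align 4) → ends 48
uid at 48 (size 4, align 4) → ends 52
state at 52 (size 1, align 1) → ends 53
pad 3 to align 4 for gid
gid at 56 (size 12, align 4) → ends 68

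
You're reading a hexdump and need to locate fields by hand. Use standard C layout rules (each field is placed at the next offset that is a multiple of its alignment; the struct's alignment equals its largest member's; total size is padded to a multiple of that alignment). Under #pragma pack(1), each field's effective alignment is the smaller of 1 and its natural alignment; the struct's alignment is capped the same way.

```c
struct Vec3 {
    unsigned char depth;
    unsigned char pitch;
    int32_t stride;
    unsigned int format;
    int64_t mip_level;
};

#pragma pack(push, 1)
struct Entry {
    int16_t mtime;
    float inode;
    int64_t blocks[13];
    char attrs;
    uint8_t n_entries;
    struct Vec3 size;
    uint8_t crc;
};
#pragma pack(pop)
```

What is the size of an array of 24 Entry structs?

3288

Vec3: @0: depth [1B, align 1] → 1; @1: pitch [1B, align 1] → 2; +2 pad (align 4); @4: stride [4B, align 4] → 8; @8: format [4B, align 4] → 12; +4 pad (align 8); @16: mip_level [8B, align 8] → 24; size 24, align 8
@0: mtime [2B, align 1] → 2
@2: inode [4B, align 1] → 6
@6: blocks [104B, align 1] → 110
@110: attrs [1B, align 1] → 111
@111: n_entries [1B, align 1] → 112
@112: size [24B, align 1] → 136
@136: crc [1B, align 1] → 137
size 137, align 1
array of 24: 24 × 137 = 3288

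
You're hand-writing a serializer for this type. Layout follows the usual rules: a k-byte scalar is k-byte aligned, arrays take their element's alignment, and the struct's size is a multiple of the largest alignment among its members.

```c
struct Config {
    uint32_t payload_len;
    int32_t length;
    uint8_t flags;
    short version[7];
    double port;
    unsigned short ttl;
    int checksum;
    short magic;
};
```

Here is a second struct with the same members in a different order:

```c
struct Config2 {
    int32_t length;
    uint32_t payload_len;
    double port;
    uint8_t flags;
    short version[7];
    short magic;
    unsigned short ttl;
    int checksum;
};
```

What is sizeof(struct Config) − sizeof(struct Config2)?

8

0..4  payload_len  (4B, 4-aligned)
4..8  length  (4B, 4-aligned)
8..9  flags  (1B, 1-aligned)
9..10  -- padding (1B)
10..24  version  (14B, 2-aligned)
24..32  port  (8B, 8-aligned)
32..34  ttl  (2B, 2-aligned)
34..36  -- padding (2B)
36..40  checksum  (4B, 4-aligned)
40..42  magic  (2B, 2-aligned)
42..48  -- tail padding (6B)
sizeof = 48, alignof = 8
— Config2 —
0..4  length  (4B, 4-aligned)
4..8  payload_len  (4B, 4-aligned)
8..16  port  (8B, 8-aligned)
16..17  flags  (1B, 1-aligned)
17..18  -- padding (1B)
18..32  version  (14B, 2-aligned)
32..34  magic  (2B, 2-aligned)
34..36  ttl  (2B, 2-aligned)
36..40  checksum  (4B, 4-aligned)
sizeof = 40, alignof = 8
48 − 40 = 8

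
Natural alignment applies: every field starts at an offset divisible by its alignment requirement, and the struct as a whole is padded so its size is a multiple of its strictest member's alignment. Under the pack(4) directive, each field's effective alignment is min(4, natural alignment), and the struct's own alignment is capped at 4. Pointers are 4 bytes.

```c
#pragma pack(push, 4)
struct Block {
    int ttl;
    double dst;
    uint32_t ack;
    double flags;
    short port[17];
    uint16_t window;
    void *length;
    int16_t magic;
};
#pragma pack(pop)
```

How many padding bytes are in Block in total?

0..4  ttl  (4B, 4-aligned)
4..12  dst  (8B, 4-aligned)
12..16  ack  (4B, 4-aligned)
16..24  flags  (8B, 4-aligned)
24..58  port  (34B, 2-aligned)
58..60  window  (2B, 2-aligned)
60..64  length  (4B, 4-aligned)
64..66  magic  (2B, 2-aligned)
66..68  -- tail padding (2B)
sizeof = 68, alignof = 4
data bytes 66, size 68 → padding 2

2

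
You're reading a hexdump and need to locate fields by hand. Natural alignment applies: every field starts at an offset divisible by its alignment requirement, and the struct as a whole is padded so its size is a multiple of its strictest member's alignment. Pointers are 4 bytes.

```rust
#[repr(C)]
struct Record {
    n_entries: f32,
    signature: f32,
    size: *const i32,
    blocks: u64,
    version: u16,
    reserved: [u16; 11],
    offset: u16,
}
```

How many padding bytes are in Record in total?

10

@0: n_entries [4B, align 4] → 4
@4: signature [4B, align 4] → 8
@8: size [4B, align 4] → 12
+4 pad (align 8)
@16: blocks [8B, align 8] → 24
@24: version [2B, align 2] → 26
@26: reserved [22B, align 2] → 48
@48: offset [2B, align 2] → 50
+6 tail pad (align 8)
size 56, align 8
data bytes 46, size 56 → padding 10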